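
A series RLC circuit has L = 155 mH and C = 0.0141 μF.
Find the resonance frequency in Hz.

Step 1 — Resonance condition Im(Z)=0 gives ω₀ = 1/√(LC).
Step 2 — ω₀ = 1/√(0.155·1.41e-08) = 2.139e+04 rad/s.
Step 3 — f₀ = ω₀/(2π) = 3404 Hz.

f₀ = 3404 Hz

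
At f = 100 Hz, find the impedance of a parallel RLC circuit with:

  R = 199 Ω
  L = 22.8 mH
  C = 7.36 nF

Step 1 — Angular frequency: ω = 2π·f = 2π·100 = 628.3 rad/s.
Step 2 — Component impedances:
  R: Z = R = 199 Ω
  L: Z = jωL = j·628.3·0.0228 = 0 + j14.33 Ω
  C: Z = 1/(jωC) = -j/(ω·C) = 0 - j2.162e+05 Ω
Step 3 — Parallel combination: 1/Z_total = 1/R + 1/L + 1/C; Z_total = 1.026 + j14.25 Ω = 14.29∠85.9° Ω.

Z = 1.026 + j14.25 Ω = 14.29∠85.9° Ω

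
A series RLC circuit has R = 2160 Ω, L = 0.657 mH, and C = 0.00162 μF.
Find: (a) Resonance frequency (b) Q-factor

Step 1 — Resonance condition Im(Z)=0 gives ω₀ = 1/√(LC).
Step 2 — ω₀ = 1/√(0.000657·1.62e-09) = 9.693e+05 rad/s.
Step 3 — f₀ = ω₀/(2π) = 1.543e+05 Hz.
Step 4 — Series Q: Q = ω₀L/R = 9.693e+05·0.000657/2160 = 0.2948.

(a) f₀ = 1.543e+05 Hz  (b) Q = 0.2948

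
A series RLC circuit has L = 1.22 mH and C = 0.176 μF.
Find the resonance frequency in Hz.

Step 1 — Resonance condition Im(Z)=0 gives ω₀ = 1/√(LC).
Step 2 — ω₀ = 1/√(0.00122·1.76e-07) = 6.824e+04 rad/s.
Step 3 — f₀ = ω₀/(2π) = 1.086e+04 Hz.

f₀ = 1.086e+04 Hz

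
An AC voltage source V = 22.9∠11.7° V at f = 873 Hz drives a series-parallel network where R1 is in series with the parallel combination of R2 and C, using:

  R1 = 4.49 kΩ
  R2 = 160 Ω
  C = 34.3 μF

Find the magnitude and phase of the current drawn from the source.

Step 1 — Angular frequency: ω = 2π·f = 2π·873 = 5485 rad/s.
Step 2 — Component impedances:
  R1: Z = R = 4490 Ω
  R2: Z = R = 160 Ω
  C: Z = 1/(jωC) = -j/(ω·C) = 0 - j5.315 Ω
Step 3 — Parallel branch: R2 || C = 1/(1/R2 + 1/C) = 0.1764 - j5.309 Ω.
Step 4 — Series with R1: Z_total = R1 + (R2 || C) = 4490 - j5.309 Ω = 4490∠-0.1° Ω.
Step 5 — Source phasor: V = 22.9∠11.7° V = 22.42 + j4.644 V.
Step 6 — Ohm's law: I = V / Z_total = (22.42 + j4.644) / (4490 - j5.309) = 0.004993 + j0.00104 A.
Step 7 — Convert to polar: |I| = 0.0051 A, ∠I = 11.8°.

I = 0.0051∠11.8° A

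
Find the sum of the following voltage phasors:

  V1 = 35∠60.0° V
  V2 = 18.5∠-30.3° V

Step 1 — Convert each phasor to rectangular form:
  V1 = 35·(cos(60.0°) + j·sin(60.0°)) = 17.5 + j30.31 V
  V2 = 18.5·(cos(-30.3°) + j·sin(-30.3°)) = 15.97 - j9.334 V
Step 2 — Sum components: V_total = 33.47 + j20.98 V.
Step 3 — Convert to polar: |V_total| = 39.5 V, ∠V_total = 32.1°.

V_total = 39.5∠32.1° V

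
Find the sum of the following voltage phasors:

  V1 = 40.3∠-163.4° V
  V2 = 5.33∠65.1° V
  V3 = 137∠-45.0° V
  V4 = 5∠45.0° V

Step 1 — Convert each phasor to rectangular form:
  V1 = 40.3·(cos(-163.4°) + j·sin(-163.4°)) = -38.62 - j11.51 V
  V2 = 5.33·(cos(65.1°) + j·sin(65.1°)) = 2.244 + j4.835 V
  V3 = 137·(cos(-45.0°) + j·sin(-45.0°)) = 96.87 - j96.87 V
  V4 = 5·(cos(45.0°) + j·sin(45.0°)) = 3.536 + j3.536 V
Step 2 — Sum components: V_total = 64.03 - j100 V.
Step 3 — Convert to polar: |V_total| = 118.8 V, ∠V_total = -57.4°.

V_total = 118.8∠-57.4° V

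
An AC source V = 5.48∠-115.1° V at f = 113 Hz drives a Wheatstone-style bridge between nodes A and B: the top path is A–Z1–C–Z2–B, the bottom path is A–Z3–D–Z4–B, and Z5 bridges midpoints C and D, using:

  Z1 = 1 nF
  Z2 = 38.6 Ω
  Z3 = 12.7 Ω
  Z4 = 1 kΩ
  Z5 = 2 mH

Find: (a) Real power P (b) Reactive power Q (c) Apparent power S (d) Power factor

Step 1 — Angular frequency: ω = 2π·f = 2π·113 = 710 rad/s.
Step 2 — Component impedances:
  Z1: Z = 1/(jωC) = -j/(ω·C) = 0 - j1.408e+06 Ω
  Z2: Z = R = 38.6 Ω
  Z3: Z = R = 12.7 Ω
  Z4: Z = R = 1000 Ω
  Z5: Z = jωL = j·710·0.002 = 0 + j1.42 Ω
Step 3 — Bridge requires nodal analysis (the Z5 bridge couples midpoints C and D, so the two paths cannot be reduced to a simple series/parallel combination). Setting node B to ground and injecting 1 A at node A, the 3-node admittance system at A, C, D solves to V_A = Z_AB = 49.87 + j1.316 Ω = 49.88∠1.5° Ω.
Step 4 — Source phasor: V = 5.48∠-115.1° V = -2.325 - j4.963 V.
Step 5 — Current: I = V / Z = -0.04921 - j0.09822 A = 0.1099∠-116.6° A.
Step 6 — Complex power: S = V·I* = 0.6018 + j0.01588 VA.
Step 7 — Real power: P = Re(S) = 0.6018 W.
Step 8 — Reactive power: Q = Im(S) = 0.01588 VAR.
Step 9 — Apparent power: |S| = 0.602 VA.
Step 10 — Power factor: PF = P/|S| = 0.9997 (lagging).

(a) P = 0.6018 W  (b) Q = 0.01588 VAR  (c) S = 0.602 VA  (d) PF = 0.9997 (lagging)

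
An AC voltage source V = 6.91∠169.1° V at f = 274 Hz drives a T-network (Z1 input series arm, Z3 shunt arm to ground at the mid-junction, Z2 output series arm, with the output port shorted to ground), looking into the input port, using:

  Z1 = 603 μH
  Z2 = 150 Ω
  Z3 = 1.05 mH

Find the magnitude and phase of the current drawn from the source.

Step 1 — Angular frequency: ω = 2π·f = 2π·274 = 1722 rad/s.
Step 2 — Component impedances:
  Z1: Z = jωL = j·1722·0.000603 = 0 + j1.038 Ω
  Z2: Z = R = 150 Ω
  Z3: Z = jωL = j·1722·0.00105 = 0 + j1.808 Ω
Step 3 — With the output port shorted to ground, the output series arm Z2 runs from the junction to ground; the shunt arm Z3 also runs from the junction to ground. They appear in parallel: Z3 || Z2 = 0.02178 + j1.807 Ω.
Step 4 — Series with input arm Z1: Z_in = Z1 + (Z3 || Z2) = 0.02178 + j2.846 Ω = 2.846∠89.6° Ω.
Step 5 — Source phasor: V = 6.91∠169.1° V = -6.785 + j1.307 V.
Step 6 — Ohm's law: I = V / Z_total = (-6.785 + j1.307) / (0.02178 + j2.846) = 0.4409 + j2.388 A.
Step 7 — Convert to polar: |I| = 2.428 A, ∠I = 79.5°.

I = 2.428∠79.5° A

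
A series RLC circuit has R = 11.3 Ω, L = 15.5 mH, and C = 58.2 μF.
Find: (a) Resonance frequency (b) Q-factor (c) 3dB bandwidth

Step 1 — Resonance condition Im(Z)=0 gives ω₀ = 1/√(LC).
Step 2 — ω₀ = 1/√(0.0155·5.82e-05) = 1053 rad/s.
Step 3 — f₀ = ω₀/(2π) = 167.6 Hz.
Step 4 — Series Q: Q = ω₀L/R = 1053·0.0155/11.3 = 1.444.
Step 5 — 3dB bandwidth: Δω = ω₀/Q = 729 rad/s; BW = Δω/(2π) = 116 Hz.

(a) f₀ = 167.6 Hz  (b) Q = 1.444  (c) BW = 116 Hz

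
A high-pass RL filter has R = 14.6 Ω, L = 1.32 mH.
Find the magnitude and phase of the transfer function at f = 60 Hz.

Step 1 — Angular frequency: ω = 2π·60 = 377 rad/s.
Step 2 — Transfer function: H(jω) = jωL/(R + jωL).
Step 3 — Numerator jωL = j·0.4976; denominator R + jωL = 14.6 + j0.4976.
Step 4 — H = 0.00116 + j0.03404.
Step 5 — Magnitude: |H| = 0.03406 (-29.4 dB); phase: φ = 88.0°.

|H| = 0.03406 (-29.4 dB), φ = 88.0°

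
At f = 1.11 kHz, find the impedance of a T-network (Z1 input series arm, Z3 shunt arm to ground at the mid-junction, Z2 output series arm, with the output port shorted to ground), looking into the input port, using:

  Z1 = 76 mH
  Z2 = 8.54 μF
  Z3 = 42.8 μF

Step 1 — Angular frequency: ω = 2π·f = 2π·1110 = 6974 rad/s.
Step 2 — Component impedances:
  Z1: Z = jωL = j·6974·0.076 = 0 + j530 Ω
  Z2: Z = 1/(jωC) = -j/(ω·C) = 0 - j16.79 Ω
  Z3: Z = 1/(jωC) = -j/(ω·C) = 0 - j3.35 Ω
Step 3 — With the output port shorted to ground, the output series arm Z2 runs from the junction to ground; the shunt arm Z3 also runs from the junction to ground. They appear in parallel: Z3 || Z2 = 0 - j2.793 Ω.
Step 4 — Series with input arm Z1: Z_in = Z1 + (Z3 || Z2) = 0 + j527.3 Ω = 527.3∠90.0° Ω.

Z = 0 + j527.3 Ω = 527.3∠90.0° Ω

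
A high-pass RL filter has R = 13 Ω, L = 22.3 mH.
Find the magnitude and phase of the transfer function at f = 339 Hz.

Step 1 — Angular frequency: ω = 2π·339 = 2130 rad/s.
Step 2 — Transfer function: H(jω) = jωL/(R + jωL).
Step 3 — Numerator jωL = j·47.5; denominator R + jωL = 13 + j47.5.
Step 4 — H = 0.9303 + j0.2546.
Step 5 — Magnitude: |H| = 0.9645 (-0.3 dB); phase: φ = 15.3°.

|H| = 0.9645 (-0.3 dB), φ = 15.3°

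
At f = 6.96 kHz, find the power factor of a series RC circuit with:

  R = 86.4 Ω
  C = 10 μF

Step 1 — Angular frequency: ω = 2π·f = 2π·6960 = 4.373e+04 rad/s.
Step 2 — Component impedances:
  R: Z = R = 86.4 Ω
  C: Z = 1/(jωC) = -j/(ω·C) = 0 - j2.287 Ω
Step 3 — Series combination: Z_total = R + C = 86.4 - j2.287 Ω = 86.43∠-1.5° Ω.
Step 4 — Power factor: PF = cos(φ) = Re(Z)/|Z| = 86.4/86.4303 = 0.9996.
Step 5 — Type: Im(Z) = -2.287 ⇒ leading (phase φ = -1.5°).

PF = 0.9996 (leading, φ = -1.5°)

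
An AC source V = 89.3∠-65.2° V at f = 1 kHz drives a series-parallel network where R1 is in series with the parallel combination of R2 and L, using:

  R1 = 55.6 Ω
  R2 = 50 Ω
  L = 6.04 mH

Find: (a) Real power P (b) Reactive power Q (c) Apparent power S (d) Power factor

Step 1 — Angular frequency: ω = 2π·f = 2π·1000 = 6283 rad/s.
Step 2 — Component impedances:
  R1: Z = R = 55.6 Ω
  R2: Z = R = 50 Ω
  L: Z = jωL = j·6283·0.00604 = 0 + j37.95 Ω
Step 3 — Parallel branch: R2 || L = 1/(1/R2 + 1/L) = 18.28 + j24.08 Ω.
Step 4 — Series with R1: Z_total = R1 + (R2 || L) = 73.88 + j24.08 Ω = 77.7∠18.1° Ω.
Step 5 — Source phasor: V = 89.3∠-65.2° V = 37.46 - j81.06 V.
Step 6 — Current: I = V / Z = 0.135 - j1.141 A = 1.149∠-83.3° A.
Step 7 — Complex power: S = V·I* = 97.58 + j31.8 VA.
Step 8 — Real power: P = Re(S) = 97.58 W.
Step 9 — Reactive power: Q = Im(S) = 31.8 VAR.
Step 10 — Apparent power: |S| = 102.6 VA.
Step 11 — Power factor: PF = P/|S| = 0.9508 (lagging).

(a) P = 97.58 W  (b) Q = 31.8 VAR  (c) S = 102.6 VA  (d) PF = 0.9508 (lagging)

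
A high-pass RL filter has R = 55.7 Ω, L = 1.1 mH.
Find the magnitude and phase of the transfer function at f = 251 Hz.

Step 1 — Angular frequency: ω = 2π·251 = 1577 rad/s.
Step 2 — Transfer function: H(jω) = jωL/(R + jωL).
Step 3 — Numerator jωL = j·1.735; denominator R + jωL = 55.7 + j1.735.
Step 4 — H = 0.0009691 + j0.03112.
Step 5 — Magnitude: |H| = 0.03113 (-30.1 dB); phase: φ = 88.2°.

|H| = 0.03113 (-30.1 dB), φ = 88.2°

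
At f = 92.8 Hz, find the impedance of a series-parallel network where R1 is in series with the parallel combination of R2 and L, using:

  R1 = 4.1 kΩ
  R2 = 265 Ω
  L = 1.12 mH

Step 1 — Angular frequency: ω = 2π·f = 2π·92.8 = 583.1 rad/s.
Step 2 — Component impedances:
  R1: Z = R = 4100 Ω
  R2: Z = R = 265 Ω
  L: Z = jωL = j·583.1·0.00112 = 0 + j0.653 Ω
Step 3 — Parallel branch: R2 || L = 1/(1/R2 + 1/L) = 0.001609 + j0.653 Ω.
Step 4 — Series with R1: Z_total = R1 + (R2 || L) = 4100 + j0.653 Ω = 4100∠0.0° Ω.

Z = 4100 + j0.653 Ω = 4100∠0.0° Ω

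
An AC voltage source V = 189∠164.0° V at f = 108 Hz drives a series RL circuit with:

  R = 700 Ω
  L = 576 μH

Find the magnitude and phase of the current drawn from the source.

Step 1 — Angular frequency: ω = 2π·f = 2π·108 = 678.6 rad/s.
Step 2 — Component impedances:
  R: Z = R = 700 Ω
  L: Z = jωL = j·678.6·0.000576 = 0 + j0.3909 Ω
Step 3 — Series combination: Z_total = R + L = 700 + j0.3909 Ω = 700∠0.0° Ω.
Step 4 — Source phasor: V = 189∠164.0° V = -181.7 + j52.1 V.
Step 5 — Ohm's law: I = V / Z_total = (-181.7 + j52.1) / (700 + j0.3909) = -0.2595 + j0.07457 A.
Step 6 — Convert to polar: |I| = 0.27 A, ∠I = 164.0°.

I = 0.27∠164.0° A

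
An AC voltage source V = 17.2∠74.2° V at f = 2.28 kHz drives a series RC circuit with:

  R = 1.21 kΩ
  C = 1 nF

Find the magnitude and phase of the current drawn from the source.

Step 1 — Angular frequency: ω = 2π·f = 2π·2280 = 1.433e+04 rad/s.
Step 2 — Component impedances:
  R: Z = R = 1210 Ω
  C: Z = 1/(jωC) = -j/(ω·C) = 0 - j6.98e+04 Ω
Step 3 — Series combination: Z_total = R + C = 1210 - j6.98e+04 Ω = 6.982e+04∠-89.0° Ω.
Step 4 — Source phasor: V = 17.2∠74.2° V = 4.683 + j16.55 V.
Step 5 — Ohm's law: I = V / Z_total = (4.683 + j16.55) / (1210 - j6.98e+04) = -0.0002359 + j7.118e-05 A.
Step 6 — Convert to polar: |I| = 0.0002464 A, ∠I = 163.2°.

I = 0.0002464∠163.2° A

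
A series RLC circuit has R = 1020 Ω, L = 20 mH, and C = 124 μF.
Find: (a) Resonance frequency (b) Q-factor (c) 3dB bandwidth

Step 1 — Resonance: ω₀ = 1/√(LC) = 1/√(0.02·0.000124) = 635 rad/s.
Step 2 — f₀ = ω₀/(2π) = 101.1 Hz.
Step 3 — Series Q: Q = ω₀L/R = 635·0.02/1020 = 0.01245.
Step 4 — Bandwidth: Δω = ω₀/Q = 5.1e+04 rad/s; BW = Δω/(2π) = 8117 Hz.

(a) f₀ = 101.1 Hz  (b) Q = 0.01245  (c) BW = 8117 Hz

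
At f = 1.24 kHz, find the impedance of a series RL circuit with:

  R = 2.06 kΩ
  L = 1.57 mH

Step 1 — Angular frequency: ω = 2π·f = 2π·1240 = 7791 rad/s.
Step 2 — Component impedances:
  R: Z = R = 2060 Ω
  L: Z = jωL = j·7791·0.00157 = 0 + j12.23 Ω
Step 3 — Series combination: Z_total = R + L = 2060 + j12.23 Ω = 2060∠0.3° Ω.

Z = 2060 + j12.23 Ω = 2060∠0.3° Ω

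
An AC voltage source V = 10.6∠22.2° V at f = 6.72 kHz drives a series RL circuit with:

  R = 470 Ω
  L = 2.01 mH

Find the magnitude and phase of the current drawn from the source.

Step 1 — Angular frequency: ω = 2π·f = 2π·6720 = 4.222e+04 rad/s.
Step 2 — Component impedances:
  R: Z = R = 470 Ω
  L: Z = jωL = j·4.222e+04·0.00201 = 0 + j84.87 Ω
Step 3 — Series combination: Z_total = R + L = 470 + j84.87 Ω = 477.6∠10.2° Ω.
Step 4 — Source phasor: V = 10.6∠22.2° V = 9.814 + j4.005 V.
Step 5 — Ohm's law: I = V / Z_total = (9.814 + j4.005) / (470 + j84.87) = 0.02171 + j0.004601 A.
Step 6 — Convert to polar: |I| = 0.02219 A, ∠I = 12.0°.

I = 0.02219∠12.0° A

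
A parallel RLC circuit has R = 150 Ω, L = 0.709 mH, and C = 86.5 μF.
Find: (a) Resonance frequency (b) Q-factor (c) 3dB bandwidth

Step 1 — Resonance: ω₀ = 1/√(LC) = 1/√(0.000709·8.65e-05) = 4038 rad/s.
Step 2 — f₀ = ω₀/(2π) = 642.7 Hz.
Step 3 — Parallel Q: Q = R/(ω₀L) = 150/(4038·0.000709) = 52.39.
Step 4 — Bandwidth: Δω = ω₀/Q = 77.07 rad/s; BW = Δω/(2π) = 12.27 Hz.

(a) f₀ = 642.7 Hz  (b) Q = 52.39  (c) BW = 12.27 Hz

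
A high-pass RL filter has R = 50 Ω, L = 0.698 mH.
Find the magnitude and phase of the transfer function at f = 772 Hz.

Step 1 — Angular frequency: ω = 2π·772 = 4851 rad/s.
Step 2 — Transfer function: H(jω) = jωL/(R + jωL).
Step 3 — Numerator jωL = j·3.386; denominator R + jωL = 50 + j3.386.
Step 4 — H = 0.004564 + j0.06741.
Step 5 — Magnitude: |H| = 0.06756 (-23.4 dB); phase: φ = 86.1°.

|H| = 0.06756 (-23.4 dB), φ = 86.1°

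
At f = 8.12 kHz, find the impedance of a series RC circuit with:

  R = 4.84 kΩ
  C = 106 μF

Step 1 — Angular frequency: ω = 2π·f = 2π·8120 = 5.102e+04 rad/s.
Step 2 — Component impedances:
  R: Z = R = 4840 Ω
  C: Z = 1/(jωC) = -j/(ω·C) = 0 - j0.1849 Ω
Step 3 — Series combination: Z_total = R + C = 4840 - j0.1849 Ω = 4840∠-0.0° Ω.

Z = 4840 - j0.1849 Ω = 4840∠-0.0° Ω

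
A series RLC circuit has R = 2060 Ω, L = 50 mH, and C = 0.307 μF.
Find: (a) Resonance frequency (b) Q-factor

Step 1 — Resonance condition Im(Z)=0 gives ω₀ = 1/√(LC).
Step 2 — ω₀ = 1/√(0.05·3.07e-07) = 8071 rad/s.
Step 3 — f₀ = ω₀/(2π) = 1285 Hz.
Step 4 — Series Q: Q = ω₀L/R = 8071·0.05/2060 = 0.1959.

(a) f₀ = 1285 Hz  (b) Q = 0.1959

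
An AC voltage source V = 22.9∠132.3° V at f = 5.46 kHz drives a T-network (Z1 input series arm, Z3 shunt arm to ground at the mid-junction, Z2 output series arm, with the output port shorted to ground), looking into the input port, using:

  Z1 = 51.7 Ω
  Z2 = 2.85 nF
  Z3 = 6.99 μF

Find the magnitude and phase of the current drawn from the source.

Step 1 — Angular frequency: ω = 2π·f = 2π·5460 = 3.431e+04 rad/s.
Step 2 — Component impedances:
  Z1: Z = R = 51.7 Ω
  Z2: Z = 1/(jωC) = -j/(ω·C) = 0 - j1.023e+04 Ω
  Z3: Z = 1/(jωC) = -j/(ω·C) = 0 - j4.17 Ω
Step 3 — With the output port shorted to ground, the output series arm Z2 runs from the junction to ground; the shunt arm Z3 also runs from the junction to ground. They appear in parallel: Z3 || Z2 = 0 - j4.168 Ω.
Step 4 — Series with input arm Z1: Z_in = Z1 + (Z3 || Z2) = 51.7 - j4.168 Ω = 51.87∠-4.6° Ω.
Step 5 — Source phasor: V = 22.9∠132.3° V = -15.41 + j16.94 V.
Step 6 — Ohm's law: I = V / Z_total = (-15.41 + j16.94) / (51.7 - j4.168) = -0.3224 + j0.3016 A.
Step 7 — Convert to polar: |I| = 0.4415 A, ∠I = 136.9°.

I = 0.4415∠136.9° A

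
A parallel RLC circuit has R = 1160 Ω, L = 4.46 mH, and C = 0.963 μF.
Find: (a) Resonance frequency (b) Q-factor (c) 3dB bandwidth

Step 1 — Resonance: ω₀ = 1/√(LC) = 1/√(0.00446·9.63e-07) = 1.526e+04 rad/s.
Step 2 — f₀ = ω₀/(2π) = 2429 Hz.
Step 3 — Parallel Q: Q = R/(ω₀L) = 1160/(1.526e+04·0.00446) = 17.05.
Step 4 — Bandwidth: Δω = ω₀/Q = 895.2 rad/s; BW = Δω/(2π) = 142.5 Hz.

(a) f₀ = 2429 Hz  (b) Q = 17.05  (c) BW = 142.5 Hz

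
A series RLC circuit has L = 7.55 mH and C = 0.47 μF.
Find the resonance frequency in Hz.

Step 1 — Resonance condition Im(Z)=0 gives ω₀ = 1/√(LC).
Step 2 — ω₀ = 1/√(0.00755·4.7e-07) = 1.679e+04 rad/s.
Step 3 — f₀ = ω₀/(2π) = 2672 Hz.

f₀ = 2672 Hz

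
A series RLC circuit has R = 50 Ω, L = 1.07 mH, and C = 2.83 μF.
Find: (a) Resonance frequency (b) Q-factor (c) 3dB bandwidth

Step 1 — Resonance: ω₀ = 1/√(LC) = 1/√(0.00107·2.83e-06) = 1.817e+04 rad/s.
Step 2 — f₀ = ω₀/(2π) = 2892 Hz.
Step 3 — Series Q: Q = ω₀L/R = 1.817e+04·0.00107/50 = 0.3889.
Step 4 — Bandwidth: Δω = ω₀/Q = 4.673e+04 rad/s; BW = Δω/(2π) = 7437 Hz.

(a) f₀ = 2892 Hz  (b) Q = 0.3889  (c) BW = 7437 Hz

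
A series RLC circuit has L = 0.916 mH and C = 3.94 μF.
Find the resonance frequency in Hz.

Step 1 — Resonance condition Im(Z)=0 gives ω₀ = 1/√(LC).
Step 2 — ω₀ = 1/√(0.000916·3.94e-06) = 1.665e+04 rad/s.
Step 3 — f₀ = ω₀/(2π) = 2649 Hz.

f₀ = 2649 Hz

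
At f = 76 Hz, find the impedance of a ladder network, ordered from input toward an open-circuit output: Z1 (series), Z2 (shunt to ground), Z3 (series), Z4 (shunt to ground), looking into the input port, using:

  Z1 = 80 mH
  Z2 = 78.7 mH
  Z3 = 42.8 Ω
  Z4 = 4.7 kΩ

Step 1 — Angular frequency: ω = 2π·f = 2π·76 = 477.5 rad/s.
Step 2 — Component impedances:
  Z1: Z = jωL = j·477.5·0.08 = 0 + j38.2 Ω
  Z2: Z = jωL = j·477.5·0.0787 = 0 + j37.58 Ω
  Z3: Z = R = 42.8 Ω
  Z4: Z = R = 4700 Ω
Step 3 — Ladder network (open output): work backward from the far end, alternating series and parallel combinations. Z_in = 0.2978 + j75.78 Ω = 75.78∠89.8° Ω.

Z = 0.2978 + j75.78 Ω = 75.78∠89.8° Ω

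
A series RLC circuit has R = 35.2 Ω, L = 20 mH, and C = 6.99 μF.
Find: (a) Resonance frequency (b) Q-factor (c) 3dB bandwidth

Step 1 — Resonance: ω₀ = 1/√(LC) = 1/√(0.02·6.99e-06) = 2675 rad/s.
Step 2 — f₀ = ω₀/(2π) = 425.7 Hz.
Step 3 — Series Q: Q = ω₀L/R = 2675·0.02/35.2 = 1.52.
Step 4 — Bandwidth: Δω = ω₀/Q = 1760 rad/s; BW = Δω/(2π) = 280.1 Hz.

(a) f₀ = 425.7 Hz  (b) Q = 1.52  (c) BW = 280.1 Hz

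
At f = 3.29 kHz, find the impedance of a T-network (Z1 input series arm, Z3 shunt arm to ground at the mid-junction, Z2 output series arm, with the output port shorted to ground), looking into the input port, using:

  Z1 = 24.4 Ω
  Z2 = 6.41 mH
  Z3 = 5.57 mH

Step 1 — Angular frequency: ω = 2π·f = 2π·3290 = 2.067e+04 rad/s.
Step 2 — Component impedances:
  Z1: Z = R = 24.4 Ω
  Z2: Z = jωL = j·2.067e+04·0.00641 = 0 + j132.5 Ω
  Z3: Z = jωL = j·2.067e+04·0.00557 = 0 + j115.1 Ω
Step 3 — With the output port shorted to ground, the output series arm Z2 runs from the junction to ground; the shunt arm Z3 also runs from the junction to ground. They appear in parallel: Z3 || Z2 = 0 + j61.61 Ω.
Step 4 — Series with input arm Z1: Z_in = Z1 + (Z3 || Z2) = 24.4 + j61.61 Ω = 66.26∠68.4° Ω.

Z = 24.4 + j61.61 Ω = 66.26∠68.4° Ω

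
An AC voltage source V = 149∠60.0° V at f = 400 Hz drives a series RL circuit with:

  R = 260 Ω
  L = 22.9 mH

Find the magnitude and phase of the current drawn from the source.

Step 1 — Angular frequency: ω = 2π·f = 2π·400 = 2513 rad/s.
Step 2 — Component impedances:
  R: Z = R = 260 Ω
  L: Z = jωL = j·2513·0.0229 = 0 + j57.55 Ω
Step 3 — Series combination: Z_total = R + L = 260 + j57.55 Ω = 266.3∠12.5° Ω.
Step 4 — Source phasor: V = 149∠60.0° V = 74.5 + j129 V.
Step 5 — Ohm's law: I = V / Z_total = (74.5 + j129) / (260 + j57.55) = 0.3779 + j0.4127 A.
Step 6 — Convert to polar: |I| = 0.5595 A, ∠I = 47.5°.

I = 0.5595∠47.5° A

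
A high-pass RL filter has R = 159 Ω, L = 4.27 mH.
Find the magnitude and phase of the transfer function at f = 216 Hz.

Step 1 — Angular frequency: ω = 2π·216 = 1357 rad/s.
Step 2 — Transfer function: H(jω) = jωL/(R + jωL).
Step 3 — Numerator jωL = j·5.795; denominator R + jωL = 159 + j5.795.
Step 4 — H = 0.001327 + j0.0364.
Step 5 — Magnitude: |H| = 0.03642 (-28.8 dB); phase: φ = 87.9°.

|H| = 0.03642 (-28.8 dB), φ = 87.9°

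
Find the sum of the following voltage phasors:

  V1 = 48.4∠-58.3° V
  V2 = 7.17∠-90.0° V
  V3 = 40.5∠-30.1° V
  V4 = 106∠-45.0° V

Step 1 — Convert each phasor to rectangular form:
  V1 = 48.4·(cos(-58.3°) + j·sin(-58.3°)) = 25.43 - j41.18 V
  V2 = 7.17·(cos(-90.0°) + j·sin(-90.0°)) = 0 - j7.17 V
  V3 = 40.5·(cos(-30.1°) + j·sin(-30.1°)) = 35.04 - j20.31 V
  V4 = 106·(cos(-45.0°) + j·sin(-45.0°)) = 74.95 - j74.95 V
Step 2 — Sum components: V_total = 135.4 - j143.6 V.
Step 3 — Convert to polar: |V_total| = 197.4 V, ∠V_total = -46.7°.

V_total = 197.4∠-46.7° V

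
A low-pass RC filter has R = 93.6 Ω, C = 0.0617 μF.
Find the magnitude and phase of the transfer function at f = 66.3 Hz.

Step 1 — Angular frequency: ω = 2π·66.3 = 416.6 rad/s.
Step 2 — Transfer function: H(jω) = 1/(1 + jωRC).
Step 3 — Denominator: 1 + jωRC = 1 + j·416.6·93.6·6.17e-08 = 1 + j0.002406.
Step 4 — H = 1 - j0.002406.
Step 5 — Magnitude: |H| = 1 (-0.0 dB); phase: φ = -0.1°.

|H| = 1 (-0.0 dB), φ = -0.1°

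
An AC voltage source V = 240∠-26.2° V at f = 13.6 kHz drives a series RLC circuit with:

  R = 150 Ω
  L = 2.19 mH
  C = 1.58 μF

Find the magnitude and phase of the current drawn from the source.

Step 1 — Angular frequency: ω = 2π·f = 2π·1.36e+04 = 8.545e+04 rad/s.
Step 2 — Component impedances:
  R: Z = R = 150 Ω
  L: Z = jωL = j·8.545e+04·0.00219 = 0 + j187.1 Ω
  C: Z = 1/(jωC) = -j/(ω·C) = 0 - j7.407 Ω
Step 3 — Series combination: Z_total = R + L + C = 150 + j179.7 Ω = 234.1∠50.2° Ω.
Step 4 — Source phasor: V = 240∠-26.2° V = 215.3 - j106 V.
Step 5 — Ohm's law: I = V / Z_total = (215.3 - j106) / (150 + j179.7) = 0.2419 - j0.9963 A.
Step 6 — Convert to polar: |I| = 1.025 A, ∠I = -76.4°.

I = 1.025∠-76.4° A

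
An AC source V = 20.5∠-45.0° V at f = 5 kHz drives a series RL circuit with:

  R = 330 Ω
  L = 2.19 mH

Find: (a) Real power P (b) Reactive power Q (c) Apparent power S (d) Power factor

Step 1 — Angular frequency: ω = 2π·f = 2π·5000 = 3.142e+04 rad/s.
Step 2 — Component impedances:
  R: Z = R = 330 Ω
  L: Z = jωL = j·3.142e+04·0.00219 = 0 + j68.8 Ω
Step 3 — Series combination: Z_total = R + L = 330 + j68.8 Ω = 337.1∠11.8° Ω.
Step 4 — Source phasor: V = 20.5∠-45.0° V = 14.5 - j14.5 V.
Step 5 — Current: I = V / Z = 0.03332 - j0.05087 A = 0.06081∠-56.8° A.
Step 6 — Complex power: S = V·I* = 1.22 + j0.2544 VA.
Step 7 — Real power: P = Re(S) = 1.22 W.
Step 8 — Reactive power: Q = Im(S) = 0.2544 VAR.
Step 9 — Apparent power: |S| = 1.247 VA.
Step 10 — Power factor: PF = P/|S| = 0.979 (lagging).

(a) P = 1.22 W  (b) Q = 0.2544 VAR  (c) S = 1.247 VA  (d) PF = 0.979 (lagging)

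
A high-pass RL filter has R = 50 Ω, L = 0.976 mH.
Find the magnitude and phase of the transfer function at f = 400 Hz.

Step 1 — Angular frequency: ω = 2π·400 = 2513 rad/s.
Step 2 — Transfer function: H(jω) = jωL/(R + jωL).
Step 3 — Numerator jωL = j·2.453; denominator R + jωL = 50 + j2.453.
Step 4 — H = 0.002401 + j0.04894.
Step 5 — Magnitude: |H| = 0.049 (-26.2 dB); phase: φ = 87.2°.

|H| = 0.049 (-26.2 dB), φ = 87.2°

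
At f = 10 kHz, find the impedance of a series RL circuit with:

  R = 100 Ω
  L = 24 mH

Step 1 — Angular frequency: ω = 2π·f = 2π·1e+04 = 6.283e+04 rad/s.
Step 2 — Component impedances:
  R: Z = R = 100 Ω
  L: Z = jωL = j·6.283e+04·0.024 = 0 + j1508 Ω
Step 3 — Series combination: Z_total = R + L = 100 + j1508 Ω = 1511∠86.2° Ω.

Z = 100 + j1508 Ω = 1511∠86.2° Ω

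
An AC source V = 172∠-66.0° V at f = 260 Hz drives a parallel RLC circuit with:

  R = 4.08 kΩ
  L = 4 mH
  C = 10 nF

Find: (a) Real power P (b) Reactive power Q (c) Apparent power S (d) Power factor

Step 1 — Angular frequency: ω = 2π·f = 2π·260 = 1634 rad/s.
Step 2 — Component impedances:
  R: Z = R = 4080 Ω
  L: Z = jωL = j·1634·0.004 = 0 + j6.535 Ω
  C: Z = 1/(jωC) = -j/(ω·C) = 0 - j6.121e+04 Ω
Step 3 — Parallel combination: 1/Z_total = 1/R + 1/L + 1/C; Z_total = 0.01047 + j6.535 Ω = 6.535∠89.9° Ω.
Step 4 — Source phasor: V = 172∠-66.0° V = 69.96 - j157.1 V.
Step 5 — Current: I = V / Z = -24.03 - j10.74 A = 26.32∠-155.9° A.
Step 6 — Complex power: S = V·I* = 7.251 + j4527 VA.
Step 7 — Real power: P = Re(S) = 7.251 W.
Step 8 — Reactive power: Q = Im(S) = 4527 VAR.
Step 9 — Apparent power: |S| = 4527 VA.
Step 10 — Power factor: PF = P/|S| = 0.001602 (lagging).

(a) P = 7.251 W  (b) Q = 4527 VAR  (c) S = 4527 VA  (d) PF = 0.001602 (lagging)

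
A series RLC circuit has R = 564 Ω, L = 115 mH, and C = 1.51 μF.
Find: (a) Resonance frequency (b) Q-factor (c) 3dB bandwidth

Step 1 — Resonance: ω₀ = 1/√(LC) = 1/√(0.115·1.51e-06) = 2400 rad/s.
Step 2 — f₀ = ω₀/(2π) = 381.9 Hz.
Step 3 — Series Q: Q = ω₀L/R = 2400·0.115/564 = 0.4893.
Step 4 — Bandwidth: Δω = ω₀/Q = 4904 rad/s; BW = Δω/(2π) = 780.6 Hz.

(a) f₀ = 381.9 Hz  (b) Q = 0.4893  (c) BW = 780.6 Hz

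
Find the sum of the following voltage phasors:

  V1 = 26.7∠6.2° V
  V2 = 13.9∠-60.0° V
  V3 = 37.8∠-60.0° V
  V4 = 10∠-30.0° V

Step 1 — Convert each phasor to rectangular form:
  V1 = 26.7·(cos(6.2°) + j·sin(6.2°)) = 26.54 + j2.884 V
  V2 = 13.9·(cos(-60.0°) + j·sin(-60.0°)) = 6.95 - j12.04 V
  V3 = 37.8·(cos(-60.0°) + j·sin(-60.0°)) = 18.9 - j32.74 V
  V4 = 10·(cos(-30.0°) + j·sin(-30.0°)) = 8.66 - j5 V
Step 2 — Sum components: V_total = 61.05 - j46.89 V.
Step 3 — Convert to polar: |V_total| = 76.98 V, ∠V_total = -37.5°.

V_total = 76.98∠-37.5° V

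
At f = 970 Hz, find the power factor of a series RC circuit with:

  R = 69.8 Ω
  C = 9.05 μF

Step 1 — Angular frequency: ω = 2π·f = 2π·970 = 6095 rad/s.
Step 2 — Component impedances:
  R: Z = R = 69.8 Ω
  C: Z = 1/(jωC) = -j/(ω·C) = 0 - j18.13 Ω
Step 3 — Series combination: Z_total = R + C = 69.8 - j18.13 Ω = 72.12∠-14.6° Ω.
Step 4 — Power factor: PF = cos(φ) = Re(Z)/|Z| = 69.8/72.116 = 0.9679.
Step 5 — Type: Im(Z) = -18.13 ⇒ leading (phase φ = -14.6°).

PF = 0.9679 (leading, φ = -14.6°)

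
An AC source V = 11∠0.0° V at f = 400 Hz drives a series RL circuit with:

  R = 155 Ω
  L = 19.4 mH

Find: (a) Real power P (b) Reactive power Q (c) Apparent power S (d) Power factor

Step 1 — Angular frequency: ω = 2π·f = 2π·400 = 2513 rad/s.
Step 2 — Component impedances:
  R: Z = R = 155 Ω
  L: Z = jωL = j·2513·0.0194 = 0 + j48.76 Ω
Step 3 — Series combination: Z_total = R + L = 155 + j48.76 Ω = 162.5∠17.5° Ω.
Step 4 — Source phasor: V = 11∠0.0° V = 11 V.
Step 5 — Current: I = V / Z = 0.06458 - j0.02031 A = 0.0677∠-17.5° A.
Step 6 — Complex power: S = V·I* = 0.7104 + j0.2235 VA.
Step 7 — Real power: P = Re(S) = 0.7104 W.
Step 8 — Reactive power: Q = Im(S) = 0.2235 VAR.
Step 9 — Apparent power: |S| = 0.7447 VA.
Step 10 — Power factor: PF = P/|S| = 0.9539 (lagging).

(a) P = 0.7104 W  (b) Q = 0.2235 VAR  (c) S = 0.7447 VA  (d) PF = 0.9539 (lagging)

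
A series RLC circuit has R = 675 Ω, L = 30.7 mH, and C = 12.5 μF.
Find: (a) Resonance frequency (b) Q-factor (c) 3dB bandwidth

Step 1 — Resonance: ω₀ = 1/√(LC) = 1/√(0.0307·1.25e-05) = 1614 rad/s.
Step 2 — f₀ = ω₀/(2π) = 256.9 Hz.
Step 3 — Series Q: Q = ω₀L/R = 1614·0.0307/675 = 0.07342.
Step 4 — Bandwidth: Δω = ω₀/Q = 2.199e+04 rad/s; BW = Δω/(2π) = 3499 Hz.

(a) f₀ = 256.9 Hz  (b) Q = 0.07342  (c) BW = 3499 Hz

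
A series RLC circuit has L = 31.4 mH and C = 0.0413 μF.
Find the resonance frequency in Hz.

Step 1 — Resonance condition Im(Z)=0 gives ω₀ = 1/√(LC).
Step 2 — ω₀ = 1/√(0.0314·4.13e-08) = 2.777e+04 rad/s.
Step 3 — f₀ = ω₀/(2π) = 4420 Hz.

f₀ = 4420 Hz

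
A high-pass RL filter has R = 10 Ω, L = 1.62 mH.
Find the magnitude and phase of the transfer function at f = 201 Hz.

Step 1 — Angular frequency: ω = 2π·201 = 1263 rad/s.
Step 2 — Transfer function: H(jω) = jωL/(R + jωL).
Step 3 — Numerator jωL = j·2.046; denominator R + jωL = 10 + j2.046.
Step 4 — H = 0.04018 + j0.1964.
Step 5 — Magnitude: |H| = 0.2004 (-14.0 dB); phase: φ = 78.4°.

|H| = 0.2004 (-14.0 dB), φ = 78.4°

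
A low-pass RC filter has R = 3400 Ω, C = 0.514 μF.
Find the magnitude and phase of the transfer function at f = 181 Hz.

Step 1 — Angular frequency: ω = 2π·181 = 1137 rad/s.
Step 2 — Transfer function: H(jω) = 1/(1 + jωRC).
Step 3 — Denominator: 1 + jωRC = 1 + j·1137·3400·5.14e-07 = 1 + j1.987.
Step 4 — H = 0.202 - j0.4015.
Step 5 — Magnitude: |H| = 0.4495 (-6.9 dB); phase: φ = -63.3°.

|H| = 0.4495 (-6.9 dB), φ = -63.3°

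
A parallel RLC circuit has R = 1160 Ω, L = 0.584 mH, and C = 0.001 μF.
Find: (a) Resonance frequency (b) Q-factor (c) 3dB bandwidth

Step 1 — Resonance: ω₀ = 1/√(LC) = 1/√(0.000584·1e-09) = 1.309e+06 rad/s.
Step 2 — f₀ = ω₀/(2π) = 2.083e+05 Hz.
Step 3 — Parallel Q: Q = R/(ω₀L) = 1160/(1.309e+06·0.000584) = 1.518.
Step 4 — Bandwidth: Δω = ω₀/Q = 8.621e+05 rad/s; BW = Δω/(2π) = 1.372e+05 Hz.

(a) f₀ = 2.083e+05 Hz  (b) Q = 1.518  (c) BW = 1.372e+05 Hz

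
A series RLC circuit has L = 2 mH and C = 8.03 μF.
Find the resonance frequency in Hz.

Step 1 — Resonance condition Im(Z)=0 gives ω₀ = 1/√(LC).
Step 2 — ω₀ = 1/√(0.002·8.03e-06) = 7891 rad/s.
Step 3 — f₀ = ω₀/(2π) = 1256 Hz.

f₀ = 1256 Hz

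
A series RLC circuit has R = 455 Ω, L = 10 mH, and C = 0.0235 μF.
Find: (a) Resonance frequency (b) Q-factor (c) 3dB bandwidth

Step 1 — Resonance condition Im(Z)=0 gives ω₀ = 1/√(LC).
Step 2 — ω₀ = 1/√(0.01·2.35e-08) = 6.523e+04 rad/s.
Step 3 — f₀ = ω₀/(2π) = 1.038e+04 Hz.
Step 4 — Series Q: Q = ω₀L/R = 6.523e+04·0.01/455 = 1.434.
Step 5 — 3dB bandwidth: Δω = ω₀/Q = 4.55e+04 rad/s; BW = Δω/(2π) = 7242 Hz.

(a) f₀ = 1.038e+04 Hz  (b) Q = 1.434  (c) BW = 7242 Hz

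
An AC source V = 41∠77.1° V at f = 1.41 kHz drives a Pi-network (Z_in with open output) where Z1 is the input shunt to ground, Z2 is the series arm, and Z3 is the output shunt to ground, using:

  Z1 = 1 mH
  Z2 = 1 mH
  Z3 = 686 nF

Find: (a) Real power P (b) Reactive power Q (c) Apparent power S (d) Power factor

Step 1 — Angular frequency: ω = 2π·f = 2π·1410 = 8859 rad/s.
Step 2 — Component impedances:
  Z1: Z = jωL = j·8859·0.001 = 0 + j8.859 Ω
  Z2: Z = jωL = j·8859·0.001 = 0 + j8.859 Ω
  Z3: Z = 1/(jωC) = -j/(ω·C) = 0 - j164.5 Ω
Step 3 — With open output, the series arm Z2 and the output shunt Z3 appear in series to ground: Z2 + Z3 = 0 - j155.7 Ω.
Step 4 — Parallel with input shunt Z1: Z_in = Z1 || (Z2 + Z3) = 0 + j9.394 Ω = 9.394∠90.0° Ω.
Step 5 — Source phasor: V = 41∠77.1° V = 9.153 + j39.97 V.
Step 6 — Current: I = V / Z = 4.254 - j0.9744 A = 4.365∠-12.9° A.
Step 7 — Complex power: S = V·I* = 0 + j178.9 VA.
Step 8 — Real power: P = Re(S) = 0 W.
Step 9 — Reactive power: Q = Im(S) = 178.9 VAR.
Step 10 — Apparent power: |S| = 178.9 VA.
Step 11 — Power factor: PF = P/|S| = 0 (lagging).

(a) P = 0 W  (b) Q = 178.9 VAR  (c) S = 178.9 VA  (d) PF = 0 (lagging)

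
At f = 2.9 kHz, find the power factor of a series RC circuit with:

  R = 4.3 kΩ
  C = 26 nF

Step 1 — Angular frequency: ω = 2π·f = 2π·2900 = 1.822e+04 rad/s.
Step 2 — Component impedances:
  R: Z = R = 4300 Ω
  C: Z = 1/(jωC) = -j/(ω·C) = 0 - j2111 Ω
Step 3 — Series combination: Z_total = R + C = 4300 - j2111 Ω = 4790∠-26.1° Ω.
Step 4 — Power factor: PF = cos(φ) = Re(Z)/|Z| = 4300/4790 = 0.8977.
Step 5 — Type: Im(Z) = -2111 ⇒ leading (phase φ = -26.1°).

PF = 0.8977 (leading, φ = -26.1°)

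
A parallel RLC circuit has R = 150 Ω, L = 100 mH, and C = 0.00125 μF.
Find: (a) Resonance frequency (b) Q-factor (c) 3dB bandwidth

Step 1 — Resonance: ω₀ = 1/√(LC) = 1/√(0.1·1.25e-09) = 8.944e+04 rad/s.
Step 2 — f₀ = ω₀/(2π) = 1.424e+04 Hz.
Step 3 — Parallel Q: Q = R/(ω₀L) = 150/(8.944e+04·0.1) = 0.01677.
Step 4 — Bandwidth: Δω = ω₀/Q = 5.333e+06 rad/s; BW = Δω/(2π) = 8.488e+05 Hz.

(a) f₀ = 1.424e+04 Hz  (b) Q = 0.01677  (c) BW = 8.488e+05 Hz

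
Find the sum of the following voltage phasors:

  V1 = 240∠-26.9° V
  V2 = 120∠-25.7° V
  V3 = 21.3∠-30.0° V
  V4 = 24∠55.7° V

Step 1 — Convert each phasor to rectangular form:
  V1 = 240·(cos(-26.9°) + j·sin(-26.9°)) = 214 - j108.6 V
  V2 = 120·(cos(-25.7°) + j·sin(-25.7°)) = 108.1 - j52.04 V
  V3 = 21.3·(cos(-30.0°) + j·sin(-30.0°)) = 18.45 - j10.65 V
  V4 = 24·(cos(55.7°) + j·sin(55.7°)) = 13.52 + j19.83 V
Step 2 — Sum components: V_total = 354.1 - j151.4 V.
Step 3 — Convert to polar: |V_total| = 385.2 V, ∠V_total = -23.2°.

V_total = 385.2∠-23.2° V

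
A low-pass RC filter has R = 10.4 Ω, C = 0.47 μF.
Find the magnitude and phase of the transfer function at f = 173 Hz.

Step 1 — Angular frequency: ω = 2π·173 = 1087 rad/s.
Step 2 — Transfer function: H(jω) = 1/(1 + jωRC).
Step 3 — Denominator: 1 + jωRC = 1 + j·1087·10.4·4.7e-07 = 1 + j0.005313.
Step 4 — H = 1 - j0.005313.
Step 5 — Magnitude: |H| = 1 (-0.0 dB); phase: φ = -0.3°.

|H| = 1 (-0.0 dB), φ = -0.3°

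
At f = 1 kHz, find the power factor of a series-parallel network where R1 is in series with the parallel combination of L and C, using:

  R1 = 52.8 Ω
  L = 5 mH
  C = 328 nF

Step 1 — Angular frequency: ω = 2π·f = 2π·1000 = 6283 rad/s.
Step 2 — Component impedances:
  R1: Z = R = 52.8 Ω
  L: Z = jωL = j·6283·0.005 = 0 + j31.42 Ω
  C: Z = 1/(jωC) = -j/(ω·C) = 0 - j485.2 Ω
Step 3 — Parallel branch: L || C = 1/(1/L + 1/C) = 0 + j33.59 Ω.
Step 4 — Series with R1: Z_total = R1 + (L || C) = 52.8 + j33.59 Ω = 62.58∠32.5° Ω.
Step 5 — Power factor: PF = cos(φ) = Re(Z)/|Z| = 52.8/62.58 = 0.8437.
Step 6 — Type: Im(Z) = 33.59 ⇒ lagging (phase φ = 32.5°).

PF = 0.8437 (lagging, φ = 32.5°)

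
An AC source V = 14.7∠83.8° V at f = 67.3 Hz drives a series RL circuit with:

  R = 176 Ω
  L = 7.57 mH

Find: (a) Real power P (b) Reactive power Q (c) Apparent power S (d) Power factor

Step 1 — Angular frequency: ω = 2π·f = 2π·67.3 = 422.9 rad/s.
Step 2 — Component impedances:
  R: Z = R = 176 Ω
  L: Z = jωL = j·422.9·0.00757 = 0 + j3.201 Ω
Step 3 — Series combination: Z_total = R + L = 176 + j3.201 Ω = 176∠1.0° Ω.
Step 4 — Source phasor: V = 14.7∠83.8° V = 1.588 + j14.61 V.
Step 5 — Current: I = V / Z = 0.01053 + j0.08284 A = 0.08351∠82.8° A.
Step 6 — Complex power: S = V·I* = 1.227 + j0.02232 VA.
Step 7 — Real power: P = Re(S) = 1.227 W.
Step 8 — Reactive power: Q = Im(S) = 0.02232 VAR.
Step 9 — Apparent power: |S| = 1.228 VA.
Step 10 — Power factor: PF = P/|S| = 0.9998 (lagging).

(a) P = 1.227 W  (b) Q = 0.02232 VAR  (c) S = 1.228 VA  (d) PF = 0.9998 (lagging)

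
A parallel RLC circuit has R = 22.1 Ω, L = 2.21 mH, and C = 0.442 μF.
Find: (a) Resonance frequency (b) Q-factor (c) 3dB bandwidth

Step 1 — Resonance: ω₀ = 1/√(LC) = 1/√(0.00221·4.42e-07) = 3.2e+04 rad/s.
Step 2 — f₀ = ω₀/(2π) = 5092 Hz.
Step 3 — Parallel Q: Q = R/(ω₀L) = 22.1/(3.2e+04·0.00221) = 0.3125.
Step 4 — Bandwidth: Δω = ω₀/Q = 1.024e+05 rad/s; BW = Δω/(2π) = 1.629e+04 Hz.

(a) f₀ = 5092 Hz  (b) Q = 0.3125  (c) BW = 1.629e+04 Hz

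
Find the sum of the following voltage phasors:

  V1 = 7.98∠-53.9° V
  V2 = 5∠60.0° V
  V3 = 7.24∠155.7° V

Step 1 — Convert each phasor to rectangular form:
  V1 = 7.98·(cos(-53.9°) + j·sin(-53.9°)) = 4.702 - j6.448 V
  V2 = 5·(cos(60.0°) + j·sin(60.0°)) = 2.5 + j4.33 V
  V3 = 7.24·(cos(155.7°) + j·sin(155.7°)) = -6.599 + j2.979 V
Step 2 — Sum components: V_total = 0.6032 + j0.8617 V.
Step 3 — Convert to polar: |V_total| = 1.052 V, ∠V_total = 55.0°.

V_total = 1.052∠55.0° V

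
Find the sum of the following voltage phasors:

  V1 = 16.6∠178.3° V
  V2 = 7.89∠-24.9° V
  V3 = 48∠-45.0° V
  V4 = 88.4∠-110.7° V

Step 1 — Convert each phasor to rectangular form:
  V1 = 16.6·(cos(178.3°) + j·sin(178.3°)) = -16.59 + j0.4925 V
  V2 = 7.89·(cos(-24.9°) + j·sin(-24.9°)) = 7.157 - j3.322 V
  V3 = 48·(cos(-45.0°) + j·sin(-45.0°)) = 33.94 - j33.94 V
  V4 = 88.4·(cos(-110.7°) + j·sin(-110.7°)) = -31.25 - j82.69 V
Step 2 — Sum components: V_total = -6.742 - j119.5 V.
Step 3 — Convert to polar: |V_total| = 119.7 V, ∠V_total = -93.2°.

V_total = 119.7∠-93.2° V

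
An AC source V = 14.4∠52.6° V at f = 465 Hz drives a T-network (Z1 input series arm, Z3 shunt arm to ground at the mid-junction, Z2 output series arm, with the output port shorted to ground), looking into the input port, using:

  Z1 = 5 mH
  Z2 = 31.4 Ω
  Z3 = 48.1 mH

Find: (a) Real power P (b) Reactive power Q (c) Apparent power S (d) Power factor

Step 1 — Angular frequency: ω = 2π·f = 2π·465 = 2922 rad/s.
Step 2 — Component impedances:
  Z1: Z = jωL = j·2922·0.005 = 0 + j14.61 Ω
  Z2: Z = R = 31.4 Ω
  Z3: Z = jωL = j·2922·0.0481 = 0 + j140.5 Ω
Step 3 — With the output port shorted to ground, the output series arm Z2 runs from the junction to ground; the shunt arm Z3 also runs from the junction to ground. They appear in parallel: Z3 || Z2 = 29.91 + j6.682 Ω.
Step 4 — Series with input arm Z1: Z_in = Z1 + (Z3 || Z2) = 29.91 + j21.29 Ω = 36.71∠35.4° Ω.
Step 5 — Source phasor: V = 14.4∠52.6° V = 8.746 + j11.44 V.
Step 6 — Current: I = V / Z = 0.3748 + j0.1157 A = 0.3923∠17.2° A.
Step 7 — Complex power: S = V·I* = 4.601 + j3.276 VA.
Step 8 — Real power: P = Re(S) = 4.601 W.
Step 9 — Reactive power: Q = Im(S) = 3.276 VAR.
Step 10 — Apparent power: |S| = 5.648 VA.
Step 11 — Power factor: PF = P/|S| = 0.8147 (lagging).

(a) P = 4.601 W  (b) Q = 3.276 VAR  (c) S = 5.648 VA  (d) PF = 0.8147 (lagging)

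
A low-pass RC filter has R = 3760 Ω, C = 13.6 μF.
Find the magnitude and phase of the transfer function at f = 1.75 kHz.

Step 1 — Angular frequency: ω = 2π·1750 = 1.1e+04 rad/s.
Step 2 — Transfer function: H(jω) = 1/(1 + jωRC).
Step 3 — Denominator: 1 + jωRC = 1 + j·1.1e+04·3760·1.36e-05 = 1 + j562.3.
Step 4 — H = 3.163e-06 - j0.001779.
Step 5 — Magnitude: |H| = 0.001779 (-55.0 dB); phase: φ = -89.9°.

|H| = 0.001779 (-55.0 dB), φ = -89.9°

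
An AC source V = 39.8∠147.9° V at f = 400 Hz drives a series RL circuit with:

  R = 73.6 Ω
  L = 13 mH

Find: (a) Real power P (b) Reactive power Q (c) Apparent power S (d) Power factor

Step 1 — Angular frequency: ω = 2π·f = 2π·400 = 2513 rad/s.
Step 2 — Component impedances:
  R: Z = R = 73.6 Ω
  L: Z = jωL = j·2513·0.013 = 0 + j32.67 Ω
Step 3 — Series combination: Z_total = R + L = 73.6 + j32.67 Ω = 80.53∠23.9° Ω.
Step 4 — Source phasor: V = 39.8∠147.9° V = -33.72 + j21.15 V.
Step 5 — Current: I = V / Z = -0.2761 + j0.4099 A = 0.4942∠124.0° A.
Step 6 — Complex power: S = V·I* = 17.98 + j7.981 VA.
Step 7 — Real power: P = Re(S) = 17.98 W.
Step 8 — Reactive power: Q = Im(S) = 7.981 VAR.
Step 9 — Apparent power: |S| = 19.67 VA.
Step 10 — Power factor: PF = P/|S| = 0.914 (lagging).

(a) P = 17.98 W  (b) Q = 7.981 VAR  (c) S = 19.67 VA  (d) PF = 0.914 (lagging)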